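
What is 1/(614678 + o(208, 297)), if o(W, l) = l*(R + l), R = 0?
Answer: 1/702887 ≈ 1.4227e-6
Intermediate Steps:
o(W, l) = l**2 (o(W, l) = l*(0 + l) = l*l = l**2)
1/(614678 + o(208, 297)) = 1/(614678 + 297**2) = 1/(614678 + 88209) = 1/702887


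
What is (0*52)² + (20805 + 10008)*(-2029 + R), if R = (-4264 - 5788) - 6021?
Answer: -557776926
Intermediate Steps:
R = -16073 (R = -10052 - 6021 = -16073)
(0*52)² + (20805 + 10008)*(-2029 + R) = (0*52)² + (20805 + 10008)*(-2029 - 16073) = 0² + 30813*(-18102) = 0 - 557776926 = -557776926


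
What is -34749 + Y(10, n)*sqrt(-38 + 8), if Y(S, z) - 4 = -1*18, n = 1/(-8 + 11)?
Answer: -34749 - 14*I*sqrt(30) ≈ -34749.0 - 76.681*I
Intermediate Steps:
n = 1/3 ≈ 0.33333
Y(S, z) = -14 (Y(S, z) = 4 - 1*18 = 4 - 18 = -14)
-34749 + Y(10, n)*sqrt(-38 + 8) = -34749 - 14*sqrt(-38 + 8) = -34749 - 14*I*sqrt(30)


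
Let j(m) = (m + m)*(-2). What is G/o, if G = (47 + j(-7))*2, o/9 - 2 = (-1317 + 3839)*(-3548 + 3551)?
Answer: 25/11352 ≈ 0.0022023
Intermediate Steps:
j(m) = -4*m (j(m) = (2*m)*(-2) = -4*m)
o = 68112 (o = 18 + 9*((-1317 + 3839)*(-3548 + 3551)) = 18 + 9*(2522*3) = 18 + 9*7566 = 18 + 68094 = 68112)
G = 150 (G = (47 - 4*(-7))*2 = (47 + 28)*2 = 75*2 = 150)
G/o = 150/68112 = 150*(1/68112) = 25/11352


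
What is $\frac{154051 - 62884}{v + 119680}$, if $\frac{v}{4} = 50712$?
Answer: $\frac{91167}{322528} \approx 0.28266$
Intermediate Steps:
$v = 202848$ ($v = 4 \cdot 50712 = 202848$)
$\frac{154051 - 62884}{v + 119680} = \frac{154051 - 62884}{202848 + 119680} = \frac{91167}{322528}$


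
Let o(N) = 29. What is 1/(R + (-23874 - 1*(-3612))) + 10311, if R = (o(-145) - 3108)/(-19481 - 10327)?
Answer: 6227499758079/603966617 ≈ 10311.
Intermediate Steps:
R = 3079/29808 (R = (29 - 3108)/(-19481 - 10327) = -3079/(-29808) = -3079*(-1/29808) = 3079/29808 ≈ 0.10329)
1/(R + (-23874 - 1*(-3612))) + 10311 = 1/(3079/29808 + (-23874 - 1*(-3612))) + 10311 = 1/(3079/29808 + (-23874 + 3612)) + 10311 = 1/(3079/29808 - 20262) + 10311 = 1/(-603966617/29808) + 10311 = -29808/603966617 + 10311 = 6227499758079/603966617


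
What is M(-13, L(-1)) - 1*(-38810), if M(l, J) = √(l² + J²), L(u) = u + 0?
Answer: 38810 + √170 ≈ 38823.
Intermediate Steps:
L(u) = u
M(l, J) = √(J² + l²)
M(-13, L(-1)) - 1*(-38810) = √((-1)² + (-13)²) - 1*(-38810) = √(1 + 169) + 38810 = √170 + 38810 = 38810 + √170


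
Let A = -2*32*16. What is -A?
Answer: 1024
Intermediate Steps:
A = -1024 (A = -64*16 = -1024)
-A = -1*(-1024) = 1024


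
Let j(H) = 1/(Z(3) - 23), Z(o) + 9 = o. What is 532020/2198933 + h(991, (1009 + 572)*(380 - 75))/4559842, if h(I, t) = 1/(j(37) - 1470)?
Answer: 6083511757492999/25144232862839398 ≈ 0.24194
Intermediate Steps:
Z(o) = -9 + o
j(H) = -1/29 (j(H) = 1/((-9 + 3) - 23) = 1/(-6 - 23) = 1/(-29) = -1/29)
h(I, t) = -29/42631 (h(I, t) = 1/(-1/29 - 1470) = 1/(-42631/29) = -29/42631)
532020/2198933 + h(991, (1009 + 572)*(380 - 75))/4559842 = 532020/2198933 - 29/42631/4559842 = 532020*(1/2198933) - 29/42631*1/4559842 = 532020/2198933 - 29/194390624302 = 6083511757492999/25144232862839398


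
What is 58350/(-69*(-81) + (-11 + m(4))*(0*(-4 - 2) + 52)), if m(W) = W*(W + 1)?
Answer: 19450/2019 ≈ 9.6335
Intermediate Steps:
m(W) = W*(1 + W)
58350/(-69*(-81) + (-11 + m(4))*(0*(-4 - 2) + 52)) = 58350/(-69*(-81) + (-11 + 4*(1 + 4))*(0*(-4 - 2) + 52)) = 58350/(5589 + (-11 + 4*5)*(0*(-6) + 52)) = 58350/(5589 + (-11 + 20)*(0 + 52)) = 58350/(5589 + 9*52) = 58350/(5589 + 468) = 58350/6057 = 58350*(1/6057) = 19450/2019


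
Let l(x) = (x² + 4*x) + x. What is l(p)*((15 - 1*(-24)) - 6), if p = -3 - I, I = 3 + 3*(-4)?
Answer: 2178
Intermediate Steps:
I = -9 (I = 3 - 12 = -9)
p = 6 (p = -3 - 1*(-9) = -3 + 9 = 6)
l(x) = x² + 5*x
l(p)*((15 - 1*(-24)) - 6) = (6*(5 + 6))*((15 - 1*(-24)) - 6) = (6*11)*((15 + 24) - 6) = 66*(39 - 6) = 66*33 = 2178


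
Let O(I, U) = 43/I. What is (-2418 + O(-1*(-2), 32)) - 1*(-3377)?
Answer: 1961/2 ≈ 980.50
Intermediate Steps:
(-2418 + O(-1*(-2), 32)) - 1*(-3377) = (-2418 + 43/((-1*(-2)))) - 1*(-3377) = (-2418 + 43/2) + 3377 = -4793/2 + 3377 = 1961/2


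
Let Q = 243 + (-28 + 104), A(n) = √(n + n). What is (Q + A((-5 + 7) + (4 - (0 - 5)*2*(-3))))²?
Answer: 101713 + 2552*I*√3 ≈ 1.0171e+5 + 4420.2*I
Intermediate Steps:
A(n) = √2*√n (A(n) = √(2*n) = √2*√n)
Q = 319 (Q = 243 + 76 = 319)
(Q + A((-5 + 7) + (4 - (0 - 5)*2*(-3))))² = (319 + √2*√((-5 + 7) + (4 - (0 - 5)*2*(-3))))² = (319 + √2*√(2 + (4 - (-5*2)*(-3))))² = (319 + √2*√(2 + (4 - (-10)*(-3))))² = (319 + √2*√(2 + (4 - 1*30)))² = (319 + √2*√(2 + (4 - 30)))² = (319 + √2*√(2 - 26))² = (319 + √2*√(-24))² = (319 + √2*(2*I*√6))² = (319 + 4*I*√3)²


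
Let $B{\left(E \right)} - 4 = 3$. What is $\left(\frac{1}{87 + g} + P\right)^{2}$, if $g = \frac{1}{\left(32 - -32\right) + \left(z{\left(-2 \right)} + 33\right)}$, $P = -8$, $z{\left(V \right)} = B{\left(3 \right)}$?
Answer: $\frac{5225554944}{81884401} \approx 63.816$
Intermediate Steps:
$B{\left(E \right)} = 7$ ($B{\left(E \right)} = 4 + 3 = 7$)
$z{\left(V \right)} = 7$
$g = \frac{1}{104}$ ($g = \frac{1}{\left(32 - -32\right) + \left(7 + 33\right)} = \frac{1}{\left(32 + 32\right) + 40} = \frac{1}{64 + 40} = \frac{1}{104} \approx 0.0096154$)
$\left(\frac{1}{87 + g} + P\right)^{2} = \left(\frac{1}{87 + \frac{1}{104}} - 8\right)^{2} = \left(\frac{1}{\frac{9049}{104}} - 8\right)^{2} = \left(\frac{104}{9049} - 8\right)^{2} = \left(- \frac{72288}{9049}\right)^{2} = \frac{5225554944}{81884401}$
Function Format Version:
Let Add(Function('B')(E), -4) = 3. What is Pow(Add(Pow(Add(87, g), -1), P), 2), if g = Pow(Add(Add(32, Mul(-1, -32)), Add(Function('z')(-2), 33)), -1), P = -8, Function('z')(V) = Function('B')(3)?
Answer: Rational(5225554944, 81884401) ≈ 63.816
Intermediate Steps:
Function('B')(E) = 7 (Function('B')(E) = Add(4, 3) = 7)
Function('z')(V) = 7
g = Rational(1, 104) (g = Pow(Add(Add(32, Mul(-1, -32)), Add(7, 33)), -1) = Pow(Add(Add(32, 32), 40), -1) = Pow(Add(64, 40), -1) = Pow(104, -1) = Rational(1, 104) ≈ 0.0096154)
Pow(Add(Pow(Add(87, g), -1), P), 2) = Pow(Add(Pow(Add(87, Rational(1, 104)), -1), -8), 2) = Pow(Add(Pow(Rational(9049, 104), -1), -8), 2) = Pow(Add(Rational(104, 9049), -8), 2) = Pow(Rational(-72288, 9049), 2) = Rational(5225554944, 81884401)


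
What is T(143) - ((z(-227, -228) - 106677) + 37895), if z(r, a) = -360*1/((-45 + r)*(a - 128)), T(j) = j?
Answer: 834268245/12104 ≈ 68925.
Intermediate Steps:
z(r, a) = -360/((-128 + a)*(-45 + r)) (z(r, a) = -360*1/((-128 + a)*(-45 + r)) = -360/((-128 + a)*(-45 + r)))
T(143) - ((z(-227, -228) - 106677) + 37895) = 143 - ((-360/(5760 - 128*(-227) - 45*(-228) - 228*(-227)) - 106677) + 37895) = 143 - ((-360/(5760 + 29056 + 10260 + 51756) - 106677) + 37895) = 143 - ((-360/96832 - 106677) + 37895) = 143 - ((-360*1/96832 - 106677) + 37895) = 143 - ((-45/12104 - 106677) + 37895) = 143 - (-1291218453/12104 + 37895) = 143 - 1*(-832537373/12104) = 143 + 832537373/12104 = 834268245/12104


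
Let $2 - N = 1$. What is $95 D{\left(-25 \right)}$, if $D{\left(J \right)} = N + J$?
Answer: $-2280$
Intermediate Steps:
$N = 1$ ($N = 2 - 1 = 1$)
$D{\left(J \right)} = 1 + J$
$95 D{\left(-25 \right)} = 95 \left(1 - 25\right) = 95 \left(-24\right) = -2280$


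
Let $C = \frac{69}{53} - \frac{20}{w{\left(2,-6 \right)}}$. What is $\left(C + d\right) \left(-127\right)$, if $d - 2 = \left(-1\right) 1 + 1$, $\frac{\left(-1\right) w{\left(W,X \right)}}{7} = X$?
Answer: $- \frac{399415}{1113} \approx -358.86$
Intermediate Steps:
$w{\left(W,X \right)} = - 7 X$
$d = 2$ ($d = 2 + \left(\left(-1\right) 1 + 1\right) = 2 + \left(-1 + 1\right) = 2 + 0 = 2$)
$C = \frac{919}{1113}$ ($C = \frac{69}{53} - \frac{20}{\left(-7\right) \left(-6\right)} = 69 \cdot \frac{1}{53} - \frac{20}{42} = \frac{69}{53} - \frac{10}{21} = \frac{919}{1113} \approx 0.8257$)
$\left(C + d\right) \left(-127\right) = \left(\frac{919}{1113} + 2\right) \left(-127\right) = \frac{3145}{1113} \left(-127\right) = - \frac{399415}{1113}$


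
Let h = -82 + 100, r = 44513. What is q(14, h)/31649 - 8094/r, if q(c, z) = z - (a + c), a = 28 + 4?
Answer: -257413370/1408791937 ≈ -0.18272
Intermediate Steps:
a = 32
h = 18
q(c, z) = -32 + z - c (q(c, z) = z - (32 + c) = z + (-32 - c) = -32 + z - c)
q(14, h)/31649 - 8094/r = (-32 + 18 - 1*14)/31649 - 8094/44513 = (-32 + 18 - 14)*(1/31649) - 8094*1/44513 = -28*1/31649 - 8094/44513 = -28/31649 - 8094/44513 = -257413370/1408791937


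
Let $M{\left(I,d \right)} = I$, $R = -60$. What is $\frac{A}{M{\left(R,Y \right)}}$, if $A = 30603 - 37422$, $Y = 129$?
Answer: $\frac{2273}{20} \approx 113.65$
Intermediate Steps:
$A = -6819$ ($A = 30603 - 37422 = -6819$)
$\frac{A}{M{\left(R,Y \right)}} = - \frac{6819}{-60} = \left(-6819\right) \left(- \frac{1}{60}\right) = \frac{2273}{20}$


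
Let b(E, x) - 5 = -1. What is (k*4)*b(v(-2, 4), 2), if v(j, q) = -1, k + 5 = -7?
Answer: -192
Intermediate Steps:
k = -12 (k = -5 - 7 = -12)
b(E, x) = 4 (b(E, x) = 5 - 1 = 4)
(k*4)*b(v(-2, 4), 2) = -12*4*4 = -48*4 = -192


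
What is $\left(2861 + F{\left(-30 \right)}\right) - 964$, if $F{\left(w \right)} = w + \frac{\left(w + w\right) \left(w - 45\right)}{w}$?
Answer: $1717$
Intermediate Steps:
$F{\left(w \right)} = -90 + 3 w$ ($F{\left(w \right)} = w + \frac{2 w \left(-45 + w\right)}{w} = w + \left(-90 + 2 w\right) = -90 + 3 w$)
$\left(2861 + F{\left(-30 \right)}\right) - 964 = \left(2861 + \left(-90 + 3 \left(-30\right)\right)\right) - 964 = \left(2861 - 180\right) - 964 = 2681 - 964 = 1717$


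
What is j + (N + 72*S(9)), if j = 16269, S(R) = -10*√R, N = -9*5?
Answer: 14064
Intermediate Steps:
N = -45
j + (N + 72*S(9)) = 16269 + (-45 + 72*(-10*√9)) = 16269 + (-45 + 72*(-10*3)) = 16269 + (-45 + 72*(-30)) = 16269 + (-45 - 2160) = 16269 - 2205 = 14064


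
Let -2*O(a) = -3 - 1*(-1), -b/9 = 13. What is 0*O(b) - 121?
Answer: -121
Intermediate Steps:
b = -117 (b = -9*13 = -117)
O(a) = 1 (O(a) = -(-3 - 1*(-1))/2 = -(-3 + 1)/2 = -½*(-2) = 1)
0*O(b) - 121 = 0*1 - 121 = 0 - 121 = -121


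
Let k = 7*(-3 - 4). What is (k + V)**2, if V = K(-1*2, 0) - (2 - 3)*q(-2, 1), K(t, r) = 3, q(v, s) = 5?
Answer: 1681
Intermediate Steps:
k = -49 (k = 7*(-7) = -49)
V = 8 (V = 3 - (2 - 3)*5 = 3 - (-1)*5 = 3 - 1*(-5) = 3 + 5 = 8)
(k + V)**2 = (-49 + 8)**2 = (-41)**2 = 1681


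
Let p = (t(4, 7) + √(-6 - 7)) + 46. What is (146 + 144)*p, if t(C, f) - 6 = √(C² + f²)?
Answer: 15080 + 290*√65 + 290*I*√13 ≈ 17418.0 + 1045.6*I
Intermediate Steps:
t(C, f) = 6 + √(C² + f²)
p = 52 + √65 + I*√13 (p = ((6 + √(4² + 7²)) + √(-6 - 7)) + 46 = ((6 + √(16 + 49)) + √(-13)) + 46 = ((6 + √65) + I*√13) + 46 = (6 + √65 + I*√13) + 46 = 52 + √65 + I*√13 ≈ 60.062 + 3.6056*I)
(146 + 144)*p = (146 + 144)*(52 + √65 + I*√13) = 290*(52 + √65 + I*√13) = 15080 + 290*√65 + 290*I*√13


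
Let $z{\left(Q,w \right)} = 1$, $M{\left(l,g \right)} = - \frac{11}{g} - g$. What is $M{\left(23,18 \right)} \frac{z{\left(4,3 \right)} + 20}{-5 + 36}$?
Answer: $- \frac{2345}{186} \approx -12.608$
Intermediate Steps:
$M{\left(l,g \right)} = - g - \frac{11}{g}$
$M{\left(23,18 \right)} \frac{z{\left(4,3 \right)} + 20}{-5 + 36} = \left(\left(-1\right) 18 - \frac{11}{18}\right) \frac{1 + 20}{-5 + 36} = \left(-18 - \frac{11}{18}\right) \frac{21}{31} = \left(-18 - \frac{11}{18}\right) 21 \cdot \frac{1}{31} = \left(- \frac{335}{18}\right) \frac{21}{31} = - \frac{2345}{186}$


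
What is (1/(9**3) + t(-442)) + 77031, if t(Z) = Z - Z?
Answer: 56155600/729 ≈ 77031.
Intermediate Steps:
t(Z) = 0
(1/(9**3) + t(-442)) + 77031 = (1/(9**3) + 0) + 77031 = (1/729 + 0) + 77031 = 1/729 + 77031 = 56155600/729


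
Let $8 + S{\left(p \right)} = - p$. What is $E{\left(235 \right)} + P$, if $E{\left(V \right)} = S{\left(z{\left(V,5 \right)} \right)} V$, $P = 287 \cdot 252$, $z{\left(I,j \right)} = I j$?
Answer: $-205681$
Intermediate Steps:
$P = 72324$
$S{\left(p \right)} = -8 - p$
$E{\left(V \right)} = V \left(-8 - 5 V\right)$ ($E{\left(V \right)} = \left(-8 - V 5\right) V = \left(-8 - 5 V\right) V = V \left(-8 - 5 V\right)$)
$E{\left(235 \right)} + P = \left(-1\right) 235 \left(8 + 5 \cdot 235\right) + 72324 = \left(-1\right) 235 \left(8 + 1175\right) + 72324 = \left(-1\right) 235 \cdot 1183 + 72324 = -278005 + 72324 = -205681$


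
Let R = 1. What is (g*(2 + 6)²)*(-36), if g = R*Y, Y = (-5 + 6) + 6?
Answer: -16128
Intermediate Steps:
Y = 7 (Y = 1 + 6 = 7)
g = 7 (g = 1*7 = 7)
(g*(2 + 6)²)*(-36) = (7*(2 + 6)²)*(-36) = (7*8²)*(-36) = (7*64)*(-36) = 448*(-36) = -16128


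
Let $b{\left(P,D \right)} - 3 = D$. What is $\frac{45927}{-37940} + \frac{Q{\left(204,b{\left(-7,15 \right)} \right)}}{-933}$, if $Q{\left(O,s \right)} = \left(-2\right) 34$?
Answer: $- \frac{5752853}{5056860} \approx -1.1376$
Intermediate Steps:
$b{\left(P,D \right)} = 3 + D$
$Q{\left(O,s \right)} = -68$
$\frac{45927}{-37940} + \frac{Q{\left(204,b{\left(-7,15 \right)} \right)}}{-933} = \frac{45927}{-37940} - \frac{68}{-933} = 45927 \left(- \frac{1}{37940}\right) - - \frac{68}{933} = - \frac{6561}{5420} + \frac{68}{933} = - \frac{5752853}{5056860}$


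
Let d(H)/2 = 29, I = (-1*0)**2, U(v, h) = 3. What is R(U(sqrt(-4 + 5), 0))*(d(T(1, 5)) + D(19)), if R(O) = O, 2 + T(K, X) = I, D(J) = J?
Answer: 231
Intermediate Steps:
I = 0 (I = 0**2 = 0)
T(K, X) = -2 (T(K, X) = -2 + 0 = -2)
d(H) = 58 (d(H) = 2*29 = 58)
R(U(sqrt(-4 + 5), 0))*(d(T(1, 5)) + D(19)) = 3*(58 + 19) = 3*77 = 231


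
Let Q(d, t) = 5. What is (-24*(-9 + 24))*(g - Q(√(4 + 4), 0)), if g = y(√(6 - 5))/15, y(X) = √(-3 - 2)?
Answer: 1800 - 24*I*√5 ≈ 1800.0 - 53.666*I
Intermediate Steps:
y(X) = I*√5 (y(X) = √(-5) = I*√5)
g = I*√5/15 (g = (I*√5)/15 = (I*√5)*(1/15) = I*√5/15 ≈ 0.14907*I)
(-24*(-9 + 24))*(g - Q(√(4 + 4), 0)) = (-24*(-9 + 24))*(I*√5/15 - 1*5) = (-24*15)*(I*√5/15 - 5) = -360*(-5 + I*√5/15) = 1800 - 24*I*√5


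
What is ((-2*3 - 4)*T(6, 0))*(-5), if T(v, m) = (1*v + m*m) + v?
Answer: 600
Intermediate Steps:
T(v, m) = m**2 + 2*v (T(v, m) = (v + m**2) + v = m**2 + 2*v)
((-2*3 - 4)*T(6, 0))*(-5) = ((-2*3 - 4)*(0**2 + 2*6))*(-5) = ((-6 - 4)*(0 + 12))*(-5) = -10*12*(-5) = -120*(-5) = 600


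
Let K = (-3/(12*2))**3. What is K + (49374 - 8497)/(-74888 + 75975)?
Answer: 20927937/556544 ≈ 37.603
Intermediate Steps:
K = -1/512 (K = (-3/24)**3 = (-3*1/24)**3 = (-1/8)**3 = -1/512 ≈ -0.0019531)
K + (49374 - 8497)/(-74888 + 75975) = -1/512 + (49374 - 8497)/(-74888 + 75975) = -1/512 + 40877/1087 = 20927937/556544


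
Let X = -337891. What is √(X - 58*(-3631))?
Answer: I*√127293 ≈ 356.78*I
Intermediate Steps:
√(X - 58*(-3631)) = √(-337891 - 58*(-3631)) = √(-337891 + 210598) = √(-127293) = I*√127293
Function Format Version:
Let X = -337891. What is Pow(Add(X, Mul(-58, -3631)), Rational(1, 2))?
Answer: Mul(I, Pow(127293, Rational(1, 2))) ≈ Mul(356.78, I)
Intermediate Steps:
Pow(Add(X, Mul(-58, -3631)), Rational(1, 2)) = Pow(Add(-337891, Mul(-58, -3631)), Rational(1, 2)) = Pow(Add(-337891, 210598), Rational(1, 2)) = Pow(-127293, Rational(1, 2)) = Mul(I, Pow(127293, Rational(1, 2)))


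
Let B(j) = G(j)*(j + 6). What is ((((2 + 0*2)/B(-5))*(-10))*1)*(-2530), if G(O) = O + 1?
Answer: -12650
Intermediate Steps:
G(O) = 1 + O
B(j) = (1 + j)*(6 + j) (B(j) = (1 + j)*(j + 6) = (1 + j)*(6 + j))
((((2 + 0*2)/B(-5))*(-10))*1)*(-2530) = ((((2 + 0*2)/(((1 - 5)*(6 - 5))))*(-10))*1)*(-2530) = ((((2 + 0)/((-4*1)))*(-10))*1)*(-2530) = (((2/(-4))*(-10))*1)*(-2530) = (((2*(-¼))*(-10))*1)*(-2530) = (-½*(-10)*1)*(-2530) = (5*1)*(-2530) = 5*(-2530) = -12650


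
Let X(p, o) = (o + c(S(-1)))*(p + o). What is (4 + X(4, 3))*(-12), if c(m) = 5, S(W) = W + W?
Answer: -720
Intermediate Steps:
S(W) = 2*W
X(p, o) = (5 + o)*(o + p) (X(p, o) = (o + 5)*(p + o) = (5 + o)*(o + p))
(4 + X(4, 3))*(-12) = (4 + (3² + 5*3 + 5*4 + 3*4))*(-12) = (4 + (9 + 15 + 20 + 12))*(-12) = (4 + 56)*(-12) = 60*(-12) = -720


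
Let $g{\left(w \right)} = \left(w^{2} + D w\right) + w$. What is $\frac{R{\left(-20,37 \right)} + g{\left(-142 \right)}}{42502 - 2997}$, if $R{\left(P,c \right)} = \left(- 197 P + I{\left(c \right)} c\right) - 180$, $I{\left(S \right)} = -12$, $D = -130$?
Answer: $\frac{41798}{39505} \approx 1.058$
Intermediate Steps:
$g{\left(w \right)} = w^{2} - 129 w$ ($g{\left(w \right)} = \left(w^{2} - 130 w\right) + w = w^{2} - 129 w$)
$R{\left(P,c \right)} = -180 - 197 P - 12 c$ ($R{\left(P,c \right)} = \left(- 197 P - 12 c\right) - 180 = -180 - 197 P - 12 c$)
$\frac{R{\left(-20,37 \right)} + g{\left(-142 \right)}}{42502 - 2997} = \frac{\left(-180 - -3940 - 444\right) - 142 \left(-129 - 142\right)}{42502 - 2997} = \frac{\left(-180 + 3940 - 444\right) - -38482}{39505} = \left(3316 + 38482\right) \frac{1}{39505} = 41798 \cdot \frac{1}{39505} = \frac{41798}{39505}$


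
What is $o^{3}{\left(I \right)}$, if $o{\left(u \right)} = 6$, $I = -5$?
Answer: $216$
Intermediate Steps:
$o^{3}{\left(I \right)} = 6^{3} = 216$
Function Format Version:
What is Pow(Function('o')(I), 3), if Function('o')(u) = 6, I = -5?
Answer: 216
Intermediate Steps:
Pow(Function('o')(I), 3) = Pow(6, 3) = 216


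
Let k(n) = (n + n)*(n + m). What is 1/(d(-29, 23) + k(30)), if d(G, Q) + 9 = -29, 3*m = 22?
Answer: 1/2202 ≈ 0.00045413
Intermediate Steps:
m = 22/3 (m = (⅓)*22 = 22/3 ≈ 7.3333)
d(G, Q) = -38 (d(G, Q) = -9 - 29 = -38)
k(n) = 2*n*(22/3 + n) (k(n) = (n + n)*(n + 22/3) = (2*n)*(22/3 + n) = 2*n*(22/3 + n))
1/(d(-29, 23) + k(30)) = 1/(-38 + (⅔)*30*(22 + 3*30)) = 1/(-38 + (⅔)*30*(22 + 90)) = 1/(-38 + (⅔)*30*112) = 1/(-38 + 2240) = 1/2202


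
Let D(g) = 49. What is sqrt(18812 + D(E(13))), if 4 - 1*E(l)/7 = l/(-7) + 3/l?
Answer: sqrt(18861) ≈ 137.34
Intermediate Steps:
E(l) = 28 + l - 21/l (E(l) = 28 - 7*(l/(-7) + 3/l) = 28 - 7*(l*(-1/7) + 3/l) = 28 - 7*(-l/7 + 3/l) = 28 - 7*(3/l - l/7) = 28 + (l - 21/l) = 28 + l - 21/l)
sqrt(18812 + D(E(13))) = sqrt(18812 + 49) = sqrt(18861)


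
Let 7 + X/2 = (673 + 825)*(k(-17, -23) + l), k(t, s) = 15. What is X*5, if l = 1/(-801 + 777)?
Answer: 1344035/6 ≈ 2.2401e+5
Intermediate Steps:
l = -1/24 (l = 1/(-24) = -1/24 ≈ -0.041667)
X = 268807/6 (X = -14 + 2*((673 + 825)*(15 - 1/24)) = -14 + 2*(1498*(359/24)) = -14 + 2*(268891/12) = -14 + 268891/6 = 268807/6 ≈ 44801.)
X*5 = (268807/6)*5 = 1344035/6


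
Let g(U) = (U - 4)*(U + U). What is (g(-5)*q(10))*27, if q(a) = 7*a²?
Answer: 1701000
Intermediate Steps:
g(U) = 2*U*(-4 + U) (g(U) = (-4 + U)*(2*U) = 2*U*(-4 + U))
(g(-5)*q(10))*27 = ((2*(-5)*(-4 - 5))*(7*10²))*27 = ((2*(-5)*(-9))*(7*100))*27 = (90*700)*27 = 63000*27 = 1701000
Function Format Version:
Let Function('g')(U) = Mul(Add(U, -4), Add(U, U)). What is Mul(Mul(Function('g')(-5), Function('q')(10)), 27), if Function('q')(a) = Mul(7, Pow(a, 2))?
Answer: 1701000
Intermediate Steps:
Function('g')(U) = Mul(2, U, Add(-4, U)) (Function('g')(U) = Mul(Add(-4, U), Mul(2, U)) = Mul(2, U, Add(-4, U)))
Mul(Mul(Function('g')(-5), Function('q')(10)), 27) = Mul(Mul(Mul(2, -5, Add(-4, -5)), Mul(7, Pow(10, 2))), 27) = Mul(Mul(Mul(2, -5, -9), Mul(7, 100)), 27) = Mul(Mul(90, 700), 27) = Mul(63000, 27) = 1701000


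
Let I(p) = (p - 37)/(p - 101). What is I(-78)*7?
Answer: 805/179 ≈ 4.4972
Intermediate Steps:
I(p) = (-37 + p)/(-101 + p)
I(-78)*7 = ((-37 - 78)/(-101 - 78))*7 = (-115/(-179))*7 = -1/179*(-115)*7 = (115/179)*7 = 805/179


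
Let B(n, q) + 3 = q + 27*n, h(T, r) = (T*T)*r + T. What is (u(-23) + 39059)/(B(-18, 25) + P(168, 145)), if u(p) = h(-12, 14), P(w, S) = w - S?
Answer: -41063/441 ≈ -93.113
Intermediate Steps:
h(T, r) = T + r*T² (h(T, r) = T²*r + T = r*T² + T = T + r*T²)
B(n, q) = -3 + q + 27*n (B(n, q) = -3 + (q + 27*n) = -3 + q + 27*n)
u(p) = 2004 (u(p) = -12*(1 - 12*14) = -12*(1 - 168) = -12*(-167) = 2004)
(u(-23) + 39059)/(B(-18, 25) + P(168, 145)) = (2004 + 39059)/((-3 + 25 + 27*(-18)) + (168 - 1*145)) = 41063/((-3 + 25 - 486) + (168 - 145)) = 41063/(-464 + 23) = 41063/(-441) = 41063*(-1/441) = -41063/441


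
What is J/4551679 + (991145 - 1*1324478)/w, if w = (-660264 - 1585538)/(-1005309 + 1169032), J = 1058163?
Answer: 19108228845543699/786320753966 ≈ 24301.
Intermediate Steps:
w = -2245802/163723 ≈ -13.717
J/4551679 + (991145 - 1*1324478)/w = 1058163/4551679 + (991145 - 1*1324478)/(-2245802/163723) = 1058163*(1/4551679) + (991145 - 1324478)*(-163723/2245802) = 1058163/4551679 - 333333*(-163723/2245802) = 1058163/4551679 + 4198021443/172754 = 19108228845543699/786320753966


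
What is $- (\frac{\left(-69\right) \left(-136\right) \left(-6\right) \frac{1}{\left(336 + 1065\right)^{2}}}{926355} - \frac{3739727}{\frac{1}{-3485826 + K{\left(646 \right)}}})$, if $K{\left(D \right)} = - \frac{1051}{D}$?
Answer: $- \frac{1701333825147756689335938179}{130509981794370} \approx -1.3036 \cdot 10^{13}$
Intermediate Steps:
$- (\frac{\left(-69\right) \left(-136\right) \left(-6\right) \frac{1}{\left(336 + 1065\right)^{2}}}{926355} - \frac{3739727}{\frac{1}{-3485826 + K{\left(646 \right)}}}) = - (\frac{\left(-69\right) \left(-136\right) \left(-6\right) \frac{1}{\left(336 + 1065\right)^{2}}}{926355} - \frac{3739727}{\frac{1}{-3485826 - \frac{1051}{646}}}) = - (\frac{9384 \left(-6\right)}{1401^{2}} \cdot \frac{1}{926355} - \frac{3739727}{\frac{1}{-3485826 - \frac{1051}{646}}}) = - (- \frac{56304}{1962801} \cdot \frac{1}{926355} - \frac{3739727}{\frac{1}{-3485826 - \frac{1051}{646}}}) = - (\left(-56304\right) \frac{1}{1962801} \cdot \frac{1}{926355} - \frac{3739727}{\frac{1}{- \frac{2251844647}{646}}}) = - (\left(- \frac{6256}{218089}\right) \frac{1}{926355} - \frac{3739727}{- \frac{646}{2251844647}}) = - (- \frac{6256}{202027835595} - - \frac{8421284226191369}{646}) = - (- \frac{6256}{202027835595} + \frac{8421284226191369}{646}) = \left(-1\right) \frac{1701333825147756689335938179}{130509981794370} = - \frac{1701333825147756689335938179}{130509981794370}$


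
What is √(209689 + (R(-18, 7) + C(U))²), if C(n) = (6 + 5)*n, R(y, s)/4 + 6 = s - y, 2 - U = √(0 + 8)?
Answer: √(220261 - 4312*√2) ≈ 462.78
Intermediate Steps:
U = 2 - 2*√2 (U = 2 - √(0 + 8) = 2 - √8 = 2 - 2*√2 ≈ -0.82843)
R(y, s) = -24 - 4*y + 4*s (R(y, s) = -24 + 4*(s - y) = -24 + (-4*y + 4*s) = -24 - 4*y + 4*s)
C(n) = 11*n
√(209689 + (R(-18, 7) + C(U))²) = √(209689 + ((-24 - 4*(-18) + 4*7) + 11*(2 - 2*√2))²) = √(209689 + ((-24 + 72 + 28) + (22 - 22*√2))²) = √(209689 + (76 + (22 - 22*√2))²) = √(209689 + (98 - 22*√2)²)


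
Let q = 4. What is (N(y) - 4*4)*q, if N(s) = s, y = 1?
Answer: -60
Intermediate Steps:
(N(y) - 4*4)*q = (1 - 4*4)*4 = (1 - 16)*4 = -15*4 = -60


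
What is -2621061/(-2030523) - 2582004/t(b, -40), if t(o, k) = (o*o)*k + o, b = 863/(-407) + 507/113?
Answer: 1848448660954854122187/158635812618935135 ≈ 11652.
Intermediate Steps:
b = 108830/45991 (b = 863*(-1/407) + 507*(1/113) = -863/407 + 507/113 = 108830/45991 ≈ 2.3663)
t(o, k) = o + k*o**2 (t(o, k) = o**2*k + o = k*o**2 + o = o + k*o**2)
-2621061/(-2030523) - 2582004/t(b, -40) = -2621061/(-2030523) - 2582004*45991/(108830*(1 - 40*108830/45991)) = -2621061*(-1/2030523) - 2582004*45991/(108830*(1 - 4353200/45991)) = 873687/676841 - 2582004/((108830/45991)*(-4307209/45991)) = 873687/676841 - 2582004/(-468753555470/2115172081) = 873687/676841 - 2582004*(-2115172081/468753555470) = 873687/676841 + 2730691386915162/234376777735 = 1848448660954854122187/158635812618935135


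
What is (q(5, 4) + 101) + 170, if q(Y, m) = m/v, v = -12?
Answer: 812/3 ≈ 270.67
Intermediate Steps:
q(Y, m) = -m/12 (q(Y, m) = m/(-12) = m*(-1/12) = -m/12)
(q(5, 4) + 101) + 170 = (-1/12*4 + 101) + 170 = (-1/3 + 101) + 170 = 302/3 + 170 = 812/3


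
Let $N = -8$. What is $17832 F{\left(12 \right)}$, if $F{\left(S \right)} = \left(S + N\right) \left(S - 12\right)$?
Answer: $0$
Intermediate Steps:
$F{\left(S \right)} = \left(-12 + S\right) \left(-8 + S\right)$ ($F{\left(S \right)} = \left(S - 8\right) \left(S - 12\right) = \left(-8 + S\right) \left(-12 + S\right) = \left(-12 + S\right) \left(-8 + S\right)$)
$17832 F{\left(12 \right)} = 17832 \left(96 + 12^{2} - 240\right) = 17832 \left(96 + 144 - 240\right) = 17832 \cdot 0 = 0$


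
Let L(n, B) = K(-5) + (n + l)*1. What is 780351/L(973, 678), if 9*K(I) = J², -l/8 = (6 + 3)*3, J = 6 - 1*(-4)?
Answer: 7023159/6913 ≈ 1015.9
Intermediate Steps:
J = 10 (J = 6 + 4 = 10)
l = -216 (l = -8*(6 + 3)*3 = -72*3 = -8*27 = -216)
K(I) = 100/9 (K(I) = (⅑)*10² = (⅑)*100 = 100/9)
L(n, B) = -1844/9 + n (L(n, B) = 100/9 + (n - 216)*1 = 100/9 + (-216 + n)*1 = 100/9 + (-216 + n) = -1844/9 + n)
780351/L(973, 678) = 780351/(-1844/9 + 973) = 780351/(6913/9) = 780351*(9/6913) = 7023159/6913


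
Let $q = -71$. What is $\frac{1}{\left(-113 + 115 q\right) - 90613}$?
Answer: $- \frac{1}{98891} \approx -1.0112 \cdot 10^{-5}$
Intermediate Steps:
$\frac{1}{\left(-113 + 115 q\right) - 90613} = \frac{1}{\left(-113 + 115 \left(-71\right)\right) - 90613} = \frac{1}{\left(-113 - 8165\right) - 90613} = \frac{1}{-8278 - 90613} = \frac{1}{-98891} = - \frac{1}{98891}$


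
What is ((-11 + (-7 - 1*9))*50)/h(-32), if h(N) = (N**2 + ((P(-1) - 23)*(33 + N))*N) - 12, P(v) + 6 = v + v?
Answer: -225/334 ≈ -0.67365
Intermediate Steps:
P(v) = -6 + 2*v (P(v) = -6 + (v + v) = -6 + 2*v)
h(N) = -12 + N**2 + N*(-1023 - 31*N) (h(N) = (N**2 + (((-6 + 2*(-1)) - 23)*(33 + N))*N) - 12 = (N**2 + (((-6 - 2) - 23)*(33 + N))*N) - 12 = (N**2 + ((-8 - 23)*(33 + N))*N) - 12 = (N**2 + (-31*(33 + N))*N) - 12 = (N**2 + (-1023 - 31*N)*N) - 12 = (N**2 + N*(-1023 - 31*N)) - 12 = -12 + N**2 + N*(-1023 - 31*N))
((-11 + (-7 - 1*9))*50)/h(-32) = ((-11 + (-7 - 1*9))*50)/(-12 - 1023*(-32) - 30*(-32)**2) = ((-11 + (-7 - 9))*50)/(-12 + 32736 - 30*1024) = ((-11 - 16)*50)/(-12 + 32736 - 30720) = -27*50/2004 = -1350*1/2004 = -225/334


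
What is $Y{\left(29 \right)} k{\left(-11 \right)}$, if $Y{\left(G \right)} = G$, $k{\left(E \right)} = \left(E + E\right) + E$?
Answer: $-957$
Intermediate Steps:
$k{\left(E \right)} = 3 E$ ($k{\left(E \right)} = 2 E + E = 3 E$)
$Y{\left(29 \right)} k{\left(-11 \right)} = 29 \cdot 3 \left(-11\right) = 29 \left(-33\right) = -957$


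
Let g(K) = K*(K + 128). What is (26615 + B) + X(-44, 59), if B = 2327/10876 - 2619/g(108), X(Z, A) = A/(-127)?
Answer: 8675721999339/325975472 ≈ 26615.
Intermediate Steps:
g(K) = K*(128 + K)
X(Z, A) = -A/127 (X(Z, A) = A*(-1/127) = -A/127)
B = 285429/2566736 (B = 2327/10876 - 2619*1/(108*(128 + 108)) = 2327*(1/10876) - 2619/(108*236) = 2327/10876 - 2619/25488 = 2327/10876 - 2619*1/25488 = 2327/10876 - 97/944 = 285429/2566736 ≈ 0.11120)
(26615 + B) + X(-44, 59) = (26615 + 285429/2566736) - 1/127*59 = 68313964069/2566736 - 59/127 = 8675721999339/325975472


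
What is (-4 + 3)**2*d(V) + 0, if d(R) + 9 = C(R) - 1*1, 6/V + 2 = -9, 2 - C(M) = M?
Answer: -82/11 ≈ -7.4545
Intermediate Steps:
C(M) = 2 - M
V = -6/11 (V = 6/(-2 - 9) = 6/(-11) = 6*(-1/11) = -6/11 ≈ -0.54545)
d(R) = -8 - R (d(R) = -9 + ((2 - R) - 1*1) = -9 + ((2 - R) - 1) = -9 + (1 - R) = -8 - R)
(-4 + 3)**2*d(V) + 0 = (-4 + 3)**2*(-8 - 1*(-6/11)) + 0 = (-1)**2*(-8 + 6/11) + 0 = 1*(-82/11) + 0 = -82/11 + 0 = -82/11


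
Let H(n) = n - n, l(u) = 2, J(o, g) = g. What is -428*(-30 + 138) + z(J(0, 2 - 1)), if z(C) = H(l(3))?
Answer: -46224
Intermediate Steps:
H(n) = 0
z(C) = 0
-428*(-30 + 138) + z(J(0, 2 - 1)) = -428*(-30 + 138) + 0 = -428*108 + 0 = -46224 + 0 = -46224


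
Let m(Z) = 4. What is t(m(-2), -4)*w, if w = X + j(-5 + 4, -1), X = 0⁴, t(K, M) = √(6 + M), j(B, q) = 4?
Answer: 4*√2 ≈ 5.6569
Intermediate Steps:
X = 0
w = 4 (w = 0 + 4 = 4)
t(m(-2), -4)*w = √(6 - 4)*4 = √2*4 = 4*√2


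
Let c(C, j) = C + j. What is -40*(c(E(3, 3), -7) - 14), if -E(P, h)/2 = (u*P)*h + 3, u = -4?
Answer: -1800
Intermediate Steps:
E(P, h) = -6 + 8*P*h (E(P, h) = -2*((-4*P)*h + 3) = -2*(-4*P*h + 3) = -2*(3 - 4*P*h) = -6 + 8*P*h)
-40*(c(E(3, 3), -7) - 14) = -40*(((-6 + 8*3*3) - 7) - 14) = -40*(((-6 + 72) - 7) - 14) = -40*((66 - 7) - 14) = -40*(59 - 14) = -40*45 = -1800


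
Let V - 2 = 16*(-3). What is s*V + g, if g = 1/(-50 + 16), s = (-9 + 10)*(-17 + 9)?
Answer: 12511/34 ≈ 367.97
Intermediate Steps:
s = -8 (s = 1*(-8) = -8)
V = -46 (V = 2 + 16*(-3) = 2 - 48 = -46)
g = -1/34 (g = 1/(-34) = -1/34 ≈ -0.029412)
s*V + g = -8*(-46) - 1/34 = 368 - 1/34 = 12511/34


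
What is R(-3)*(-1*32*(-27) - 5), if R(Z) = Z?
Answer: -2577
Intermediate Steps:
R(-3)*(-1*32*(-27) - 5) = -3*(-1*32*(-27) - 5) = -3*(-32*(-27) - 5) = -3*(864 - 5) = -3*859 = -2577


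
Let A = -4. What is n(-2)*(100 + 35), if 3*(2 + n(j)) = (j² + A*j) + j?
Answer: 180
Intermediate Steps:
n(j) = -2 - j + j²/3 (n(j) = -2 + ((j² - 4*j) + j)/3 = -2 + (j² - 3*j)/3 = -2 + (-j + j²/3) = -2 - j + j²/3)
n(-2)*(100 + 35) = (-2 - 1*(-2) + (⅓)*(-2)²)*(100 + 35) = (-2 + 2 + (⅓)*4)*135 = (-2 + 2 + 4/3)*135 = (4/3)*135 = 180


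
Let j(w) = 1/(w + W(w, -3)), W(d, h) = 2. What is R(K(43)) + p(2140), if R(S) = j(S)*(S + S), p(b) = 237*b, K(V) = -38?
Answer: 4564639/9 ≈ 5.0718e+5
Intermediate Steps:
j(w) = 1/(2 + w) (j(w) = 1/(w + 2) = 1/(2 + w))
R(S) = 2*S/(2 + S) (R(S) = (S + S)/(2 + S) = (2*S)/(2 + S) = 2*S/(2 + S))
R(K(43)) + p(2140) = 2*(-38)/(2 - 38) + 237*2140 = 2*(-38)/(-36) + 507180 = 2*(-38)*(-1/36) + 507180 = 19/9 + 507180 = 4564639/9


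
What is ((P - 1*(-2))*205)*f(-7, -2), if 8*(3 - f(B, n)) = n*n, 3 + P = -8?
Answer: -9225/2 ≈ -4612.5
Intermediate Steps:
P = -11 (P = -3 - 8 = -11)
f(B, n) = 3 - n²/8 (f(B, n) = 3 - n*n/8 = 3 - n²/8)
((P - 1*(-2))*205)*f(-7, -2) = ((-11 - 1*(-2))*205)*(3 - ⅛*(-2)²) = ((-11 + 2)*205)*(3 - ⅛*4) = (-9*205)*(3 - ½) = -1845*5/2 = -9225/2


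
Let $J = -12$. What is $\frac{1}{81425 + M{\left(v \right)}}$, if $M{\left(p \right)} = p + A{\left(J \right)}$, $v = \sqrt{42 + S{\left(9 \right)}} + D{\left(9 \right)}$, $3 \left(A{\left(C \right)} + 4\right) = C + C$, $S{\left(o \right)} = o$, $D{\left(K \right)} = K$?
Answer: $\frac{81422}{6629542033} - \frac{\sqrt{51}}{6629542033} \approx 1.2281 \cdot 10^{-5}$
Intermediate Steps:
$A{\left(C \right)} = -4 + \frac{2 C}{3}$ ($A{\left(C \right)} = -4 + \frac{C + C}{3} = -4 + \frac{2 C}{3}$)
$v = 9 + \sqrt{51}$ ($v = \sqrt{42 + 9} + 9 = \sqrt{51} + 9 = 9 + \sqrt{51} \approx 16.141$)
$M{\left(p \right)} = -12 + p$ ($M{\left(p \right)} = p + \left(-4 + \frac{2}{3} \left(-12\right)\right) = p - 12 = -12 + p$)
$\frac{1}{81425 + M{\left(v \right)}} = \frac{1}{81425 - \left(3 - \sqrt{51}\right)} = \frac{1}{81422 + \sqrt{51}}$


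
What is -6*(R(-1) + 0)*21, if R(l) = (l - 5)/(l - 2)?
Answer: -252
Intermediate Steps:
R(l) = (-5 + l)/(-2 + l)
-6*(R(-1) + 0)*21 = -6*((-5 - 1)/(-2 - 1) + 0)*21 = -6*(-6/(-3) + 0)*21 = -6*(-⅓*(-6) + 0)*21 = -6*(2 + 0)*21 = -6*2*21 = -12*21 = -252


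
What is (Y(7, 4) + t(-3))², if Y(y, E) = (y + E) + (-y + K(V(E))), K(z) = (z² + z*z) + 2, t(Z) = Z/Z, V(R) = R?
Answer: 1521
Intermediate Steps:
t(Z) = 1
K(z) = 2 + 2*z² (K(z) = (z² + z²) + 2 = 2*z² + 2 = 2 + 2*z²)
Y(y, E) = 2 + E + 2*E² (Y(y, E) = (y + E) + (-y + (2 + 2*E²)) = (E + y) + (2 - y + 2*E²) = 2 + E + 2*E²)
(Y(7, 4) + t(-3))² = ((2 + 4 + 2*4²) + 1)² = ((2 + 4 + 2*16) + 1)² = ((2 + 4 + 32) + 1)² = (38 + 1)² = 39² = 1521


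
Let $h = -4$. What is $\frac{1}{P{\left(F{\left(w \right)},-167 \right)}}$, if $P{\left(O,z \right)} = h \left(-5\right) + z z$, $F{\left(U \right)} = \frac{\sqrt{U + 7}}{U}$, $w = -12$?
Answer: $\frac{1}{27909} \approx 3.5831 \cdot 10^{-5}$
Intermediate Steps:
$F{\left(U \right)} = \frac{\sqrt{7 + U}}{U}$
$P{\left(O,z \right)} = 20 + z^{2}$ ($P{\left(O,z \right)} = \left(-4\right) \left(-5\right) + z z = 20 + z^{2}$)
$\frac{1}{P{\left(F{\left(w \right)},-167 \right)}} = \frac{1}{20 + \left(-167\right)^{2}} = \frac{1}{20 + 27889} = \frac{1}{27909}$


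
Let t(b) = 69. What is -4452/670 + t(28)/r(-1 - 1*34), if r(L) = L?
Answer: -4041/469 ≈ -8.6162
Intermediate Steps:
-4452/670 + t(28)/r(-1 - 1*34) = -4452/670 + 69/(-1 - 1*34) = -4452*1/670 + 69/(-1 - 34) = -2226/335 + 69/(-35) = -2226/335 + 69*(-1/35) = -2226/335 - 69/35 = -4041/469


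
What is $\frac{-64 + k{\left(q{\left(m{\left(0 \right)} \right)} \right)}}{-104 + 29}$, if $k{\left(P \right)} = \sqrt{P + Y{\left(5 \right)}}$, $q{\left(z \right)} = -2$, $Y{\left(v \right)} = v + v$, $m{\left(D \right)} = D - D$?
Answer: $\frac{64}{75} - \frac{2 \sqrt{2}}{75} \approx 0.81562$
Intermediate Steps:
$m{\left(D \right)} = 0$
$Y{\left(v \right)} = 2 v$
$k{\left(P \right)} = \sqrt{10 + P}$ ($k{\left(P \right)} = \sqrt{P + 2 \cdot 5} = \sqrt{P + 10} = \sqrt{10 + P}$)
$\frac{-64 + k{\left(q{\left(m{\left(0 \right)} \right)} \right)}}{-104 + 29} = \frac{-64 + \sqrt{10 - 2}}{-104 + 29} = \frac{-64 + \sqrt{8}}{-75} = \left(-64 + 2 \sqrt{2}\right) \left(- \frac{1}{75}\right) = \frac{64}{75} - \frac{2 \sqrt{2}}{75}$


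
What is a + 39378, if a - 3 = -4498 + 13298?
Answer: 48181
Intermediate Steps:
a = 8803 (a = 3 + (-4498 + 13298) = 3 + 8800 = 8803)
a + 39378 = 8803 + 39378 = 48181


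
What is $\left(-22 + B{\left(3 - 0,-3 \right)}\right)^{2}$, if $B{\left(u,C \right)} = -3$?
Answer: $625$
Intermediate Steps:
$\left(-22 + B{\left(3 - 0,-3 \right)}\right)^{2} = \left(-22 - 3\right)^{2} = \left(-25\right)^{2} = 625$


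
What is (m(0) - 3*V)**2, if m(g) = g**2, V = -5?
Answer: 225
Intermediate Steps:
(m(0) - 3*V)**2 = (0**2 - 3*(-5))**2 = (0 + 15)**2 = 15**2 = 225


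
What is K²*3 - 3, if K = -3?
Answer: 24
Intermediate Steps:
K²*3 - 3 = (-3)²*3 - 3 = 9*3 - 3 = 27 - 3 = 24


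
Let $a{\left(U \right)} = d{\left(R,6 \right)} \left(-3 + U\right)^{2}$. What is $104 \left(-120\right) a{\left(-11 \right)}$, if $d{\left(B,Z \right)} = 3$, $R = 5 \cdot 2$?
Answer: $-7338240$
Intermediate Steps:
$R = 10$
$a{\left(U \right)} = 3 \left(-3 + U\right)^{2}$
$104 \left(-120\right) a{\left(-11 \right)} = 104 \left(-120\right) 3 \left(-3 - 11\right)^{2} = - 12480 \cdot 3 \left(-14\right)^{2} = - 12480 \cdot 3 \cdot 196 = \left(-12480\right) 588 = -7338240$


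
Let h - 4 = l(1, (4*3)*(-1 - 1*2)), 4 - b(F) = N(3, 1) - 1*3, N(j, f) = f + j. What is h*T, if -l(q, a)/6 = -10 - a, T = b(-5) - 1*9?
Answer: 912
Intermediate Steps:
b(F) = 3 (b(F) = 4 - ((1 + 3) - 1*3) = 4 - (4 - 3) = 4 - 1*1 = 4 - 1 = 3)
T = -6 (T = 3 - 1*9 = 3 - 9 = -6)
l(q, a) = 60 + 6*a (l(q, a) = -6*(-10 - a) = 60 + 6*a)
h = -152 (h = 4 + (60 + 6*((4*3)*(-1 - 1*2))) = 4 + (60 + 6*(12*(-1 - 2))) = 4 + (60 + 6*(12*(-3))) = 4 + (60 + 6*(-36)) = 4 + (60 - 216) = 4 - 156 = -152)
h*T = -152*(-6) = 912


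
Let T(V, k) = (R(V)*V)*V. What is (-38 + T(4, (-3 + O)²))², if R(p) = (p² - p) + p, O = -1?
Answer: 47524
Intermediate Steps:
R(p) = p²
T(V, k) = V⁴ (T(V, k) = (V²*V)*V = V³*V = V⁴)
(-38 + T(4, (-3 + O)²))² = (-38 + 4⁴)² = (-38 + 256)² = 218² = 47524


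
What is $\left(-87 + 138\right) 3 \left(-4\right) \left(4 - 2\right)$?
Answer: $-1224$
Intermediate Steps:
$\left(-87 + 138\right) 3 \left(-4\right) \left(4 - 2\right) = 51 \left(- 12 \left(4 - 2\right)\right) = 51 \left(\left(-12\right) 2\right) = 51 \left(-24\right) = -1224$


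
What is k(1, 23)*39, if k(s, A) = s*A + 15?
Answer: 1482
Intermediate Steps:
k(s, A) = 15 + A*s (k(s, A) = A*s + 15 = 15 + A*s)
k(1, 23)*39 = (15 + 23*1)*39 = (15 + 23)*39 = 38*39 = 1482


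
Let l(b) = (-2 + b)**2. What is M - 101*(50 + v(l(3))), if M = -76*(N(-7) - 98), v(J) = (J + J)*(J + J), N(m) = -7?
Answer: 2526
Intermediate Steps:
v(J) = 4*J**2 (v(J) = (2*J)*(2*J) = 4*J**2)
M = 7980 (M = -76*(-7 - 98) = -76*(-105) = 7980)
M - 101*(50 + v(l(3))) = 7980 - 101*(50 + 4*((-2 + 3)**2)**2) = 7980 - 101*(50 + 4*(1**2)**2) = 7980 - 101*(50 + 4*1**2) = 7980 - 101*(50 + 4*1) = 7980 - 101*(50 + 4) = 7980 - 101*54 = 7980 - 1*5454 = 7980 - 5454 = 2526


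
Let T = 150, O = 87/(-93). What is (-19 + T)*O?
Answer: -3799/31 ≈ -122.55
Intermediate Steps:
O = -29/31 (O = 87*(-1/93) = -29/31 ≈ -0.93548)
(-19 + T)*O = (-19 + 150)*(-29/31) = 131*(-29/31) = -3799/31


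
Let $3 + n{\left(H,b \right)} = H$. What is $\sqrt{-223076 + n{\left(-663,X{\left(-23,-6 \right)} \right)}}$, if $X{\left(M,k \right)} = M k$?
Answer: $i \sqrt{223742} \approx 473.01 i$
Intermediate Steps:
$n{\left(H,b \right)} = -3 + H$
$\sqrt{-223076 + n{\left(-663,X{\left(-23,-6 \right)} \right)}} = \sqrt{-223076 - 666} = \sqrt{-223742} = i \sqrt{223742}$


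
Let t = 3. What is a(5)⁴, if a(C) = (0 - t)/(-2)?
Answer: 81/16 ≈ 5.0625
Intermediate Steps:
a(C) = 3/2 (a(C) = (0 - 1*3)/(-2) = (0 - 3)*(-½) = -3*(-½) = 3/2)
a(5)⁴ = (3/2)⁴ = 81/16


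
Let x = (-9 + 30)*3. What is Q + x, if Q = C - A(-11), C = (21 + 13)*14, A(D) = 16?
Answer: 523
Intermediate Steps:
C = 476 (C = 34*14 = 476)
x = 63 (x = 21*3 = 63)
Q = 460 (Q = 476 - 1*16 = 476 - 16 = 460)
Q + x = 460 + 63 = 523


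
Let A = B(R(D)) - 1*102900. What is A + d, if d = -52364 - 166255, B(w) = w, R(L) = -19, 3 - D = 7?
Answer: -321538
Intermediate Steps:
D = -4 (D = 3 - 1*7 = 3 - 7 = -4)
d = -218619
A = -102919 (A = -19 - 1*102900 = -19 - 102900 = -102919)
A + d = -102919 - 218619 = -321538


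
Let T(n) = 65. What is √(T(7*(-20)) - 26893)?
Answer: 2*I*√6707 ≈ 163.79*I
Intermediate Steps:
√(T(7*(-20)) - 26893) = √(65 - 26893) = √(-26828) = 2*I*√6707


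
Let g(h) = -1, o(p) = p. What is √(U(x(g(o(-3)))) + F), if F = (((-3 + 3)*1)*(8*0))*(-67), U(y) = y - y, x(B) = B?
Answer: 0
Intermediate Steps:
U(y) = 0
F = 0 (F = ((0*1)*0)*(-67) = (0*0)*(-67) = 0*(-67) = 0)
√(U(x(g(o(-3)))) + F) = √(0 + 0) = √0 = 0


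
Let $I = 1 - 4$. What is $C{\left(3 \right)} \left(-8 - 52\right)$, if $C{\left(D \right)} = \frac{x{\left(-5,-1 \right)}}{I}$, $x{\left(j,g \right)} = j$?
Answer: $-100$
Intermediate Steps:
$I = -3$ ($I = 1 - 4 = -3$)
$C{\left(D \right)} = \frac{5}{3}$ ($C{\left(D \right)} = - \frac{5}{-3} = \left(-5\right) \left(- \frac{1}{3}\right) = \frac{5}{3}$)
$C{\left(3 \right)} \left(-8 - 52\right) = \frac{5 \left(-8 - 52\right)}{3} = \frac{5}{3} \left(-60\right) = -100$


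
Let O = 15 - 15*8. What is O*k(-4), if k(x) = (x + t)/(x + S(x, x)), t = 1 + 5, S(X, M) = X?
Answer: 105/4 ≈ 26.250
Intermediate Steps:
O = -105 (O = 15 - 120 = -105)
t = 6
k(x) = (6 + x)/(2*x) (k(x) = (x + 6)/(x + x) = (6 + x)/((2*x)) = (6 + x)*(1/(2*x)) = (6 + x)/(2*x))
O*k(-4) = -105*(6 - 4)/(2*(-4)) = -105*(-1)*2/(2*4) = -105*(-¼) = 105/4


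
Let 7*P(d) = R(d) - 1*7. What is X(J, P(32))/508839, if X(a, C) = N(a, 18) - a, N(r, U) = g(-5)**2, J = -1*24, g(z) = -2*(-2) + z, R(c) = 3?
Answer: 25/508839 ≈ 4.9131e-5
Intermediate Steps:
g(z) = 4 + z
P(d) = -4/7 (P(d) = (3 - 1*7)/7 = (3 - 7)/7 = (1/7)*(-4) = -4/7)
J = -24
N(r, U) = 1 (N(r, U) = (4 - 5)**2 = (-1)**2 = 1)
X(a, C) = 1 - a
X(J, P(32))/508839 = (1 - 1*(-24))/508839 = (1 + 24)*(1/508839) = 25*(1/508839) = 25/508839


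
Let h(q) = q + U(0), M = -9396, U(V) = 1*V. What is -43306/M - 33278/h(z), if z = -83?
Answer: 158137243/389934 ≈ 405.55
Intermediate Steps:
U(V) = V
h(q) = q (h(q) = q + 0 = q)
-43306/M - 33278/h(z) = -43306/(-9396) - 33278/(-83) = -43306*(-1/9396) - 33278*(-1/83) = 21653/4698 + 33278/83 = 158137243/389934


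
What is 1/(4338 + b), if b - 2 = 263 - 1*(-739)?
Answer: 1/5342 ≈ 0.00018720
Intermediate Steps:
b = 1004 (b = 2 + (263 - 1*(-739)) = 2 + (263 + 739) = 2 + 1002 = 1004)
1/(4338 + b) = 1/(4338 + 1004) = 1/5342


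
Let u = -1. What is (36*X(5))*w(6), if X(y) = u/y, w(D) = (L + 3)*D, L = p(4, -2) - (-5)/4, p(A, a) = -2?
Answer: -486/5 ≈ -97.200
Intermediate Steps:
L = -3/4 (L = -2 - (-5)/4 = -2 - 1*(-5/4) = -2 + 5/4 = -3/4 ≈ -0.75000)
w(D) = 9*D/4 (w(D) = (-3/4 + 3)*D = 9*D/4)
X(y) = -1/y
(36*X(5))*w(6) = (36*(-1/5))*((9/4)*6) = (36*(-1*1/5))*(27/2) = (36*(-1/5))*(27/2) = -36/5*27/2 = -486/5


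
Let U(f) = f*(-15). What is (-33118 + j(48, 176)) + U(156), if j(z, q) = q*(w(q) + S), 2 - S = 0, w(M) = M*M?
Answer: 5416670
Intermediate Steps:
w(M) = M**2
S = 2 (S = 2 - 1*0 = 2 + 0 = 2)
U(f) = -15*f
j(z, q) = q*(2 + q**2) (j(z, q) = q*(q**2 + 2) = q*(2 + q**2))
(-33118 + j(48, 176)) + U(156) = (-33118 + 176*(2 + 176**2)) - 15*156 = (-33118 + 176*(2 + 30976)) - 2340 = (-33118 + 176*30978) - 2340 = (-33118 + 5452128) - 2340 = 5419010 - 2340 = 5416670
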